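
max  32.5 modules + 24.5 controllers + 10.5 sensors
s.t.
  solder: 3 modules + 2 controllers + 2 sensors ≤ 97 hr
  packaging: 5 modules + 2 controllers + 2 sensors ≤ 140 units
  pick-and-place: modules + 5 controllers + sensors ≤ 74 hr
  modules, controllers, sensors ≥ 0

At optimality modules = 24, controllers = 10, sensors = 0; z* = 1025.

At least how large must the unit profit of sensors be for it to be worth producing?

14.5

At the optimum: solder uses 92 of 97 (slack = 5); packaging uses 140 of 140 (binding); pick-and-place uses 74 of 74 (binding).
Slack constraints have shadow price 0 (complementary slackness).
Dual feasibility on the basic columns requires 5·y_packaging + 1·y_pick-and-place = 32.5, 2·y_packaging + 5·y_pick-and-place = 24.5.
→ y_packaging = 6 and y_pick-and-place = 2.5.
sensors enters the basis when its profit ≥ yᵀa₃ = 6·2 + 2.5·1 = 14.5.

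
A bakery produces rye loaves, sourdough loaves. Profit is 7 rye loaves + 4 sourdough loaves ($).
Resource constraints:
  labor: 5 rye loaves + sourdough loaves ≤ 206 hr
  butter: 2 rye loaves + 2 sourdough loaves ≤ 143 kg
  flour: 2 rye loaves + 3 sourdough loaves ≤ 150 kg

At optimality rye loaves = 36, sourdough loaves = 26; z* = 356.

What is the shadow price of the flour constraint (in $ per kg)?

1

Check each constraint at x*: labor 206/206 (tight); butter 124/143 (slack 19); flour 150/150 (tight).
Slack constraints have shadow price 0 (complementary slackness).
Dual feasibility on the basic columns requires 5·y_labor + 2·y_flour = 7, 1·y_labor + 3·y_flour = 4.
Solving: y_labor = 1, y_flour = 1.
Shadow price of flour = 1.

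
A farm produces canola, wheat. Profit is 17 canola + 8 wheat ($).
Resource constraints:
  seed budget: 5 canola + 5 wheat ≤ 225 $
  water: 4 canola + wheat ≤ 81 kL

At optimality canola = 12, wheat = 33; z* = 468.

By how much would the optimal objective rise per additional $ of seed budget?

1

Check each constraint at x*: seed budget 225/225 (tight); water 81/81 (tight).
From A_Bᵀ y = c: 5·y_seed budget + 4·y_water = 17; 5·y_seed budget + 1·y_water = 8.
Solving: y_seed budget = 1, y_water = 3.
Shadow price of seed budget = 1.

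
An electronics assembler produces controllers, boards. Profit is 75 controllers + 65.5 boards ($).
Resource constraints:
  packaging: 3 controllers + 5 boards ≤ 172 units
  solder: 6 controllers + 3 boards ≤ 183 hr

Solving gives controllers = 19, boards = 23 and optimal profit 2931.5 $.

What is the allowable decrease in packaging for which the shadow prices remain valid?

Binding constraints: packaging, solder. The basis is B = [[3,5],[6,3]] with det -21.
Per unit decrease in packaging, x* moves by d = (0.1429, -0.2857).
The basis stays optimal until boards reaches 0; allowable decrease = 80.5 units.

80.5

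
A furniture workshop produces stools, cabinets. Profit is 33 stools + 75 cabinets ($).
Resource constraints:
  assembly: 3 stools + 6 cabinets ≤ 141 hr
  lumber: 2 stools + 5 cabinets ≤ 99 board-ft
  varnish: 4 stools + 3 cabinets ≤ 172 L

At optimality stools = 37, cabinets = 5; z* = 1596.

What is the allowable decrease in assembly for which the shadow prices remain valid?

22.2

Binding constraints: assembly, lumber. The basis is B = [[3,6],[2,5]] with det 3.
Per unit decrease in assembly, x* moves by d = (-1.6667, 0.6667).
The basis stays optimal until stools reaches 0; allowable decrease = 22.2 hr.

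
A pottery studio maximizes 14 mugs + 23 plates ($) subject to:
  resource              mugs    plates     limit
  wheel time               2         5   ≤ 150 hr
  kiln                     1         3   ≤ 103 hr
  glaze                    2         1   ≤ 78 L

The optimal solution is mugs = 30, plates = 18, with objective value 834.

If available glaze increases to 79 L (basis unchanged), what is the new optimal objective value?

837

At the optimum: wheel time uses 150 of 150 (binding); kiln uses 84 of 103 (slack = 19); glaze uses 78 of 78 (binding).
Since kiln is not tight, its dual is 0.
Dual feasibility on the basic columns requires 2·y_wheel time + 2·y_glaze = 14, 5·y_wheel time + 1·y_glaze = 23.
This yields shadow prices y_wheel time = 4, y_glaze = 3.
Δz = y_glaze·Δb = 3 × (1) = 3, so new z* = 834 + 3 = 837.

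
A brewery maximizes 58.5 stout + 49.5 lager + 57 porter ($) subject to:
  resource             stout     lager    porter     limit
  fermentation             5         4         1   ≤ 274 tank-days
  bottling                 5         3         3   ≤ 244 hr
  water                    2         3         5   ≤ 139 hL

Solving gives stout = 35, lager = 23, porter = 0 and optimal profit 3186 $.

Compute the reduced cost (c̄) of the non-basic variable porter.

-8.5

Check each constraint at x*: fermentation 267/274 (slack 7); bottling 244/244 (tight); water 139/139 (tight).
By complementary slackness, y = 0 for the non-binding constraint.
Dual feasibility on the basic columns requires 5·y_bottling + 2·y_water = 58.5, 3·y_bottling + 3·y_water = 49.5.
Solving: y_bottling = 8.5, y_water = 8.
Reduced cost of porter: c₃ − yᵀa₃ = 57 − (8.5·3 + 8·5) = 57 − 65.5 = -8.5.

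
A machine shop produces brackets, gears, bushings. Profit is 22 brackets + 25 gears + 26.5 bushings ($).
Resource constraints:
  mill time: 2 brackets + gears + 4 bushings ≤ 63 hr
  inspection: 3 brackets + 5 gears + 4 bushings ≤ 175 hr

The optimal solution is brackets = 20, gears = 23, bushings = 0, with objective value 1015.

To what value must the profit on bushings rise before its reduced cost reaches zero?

36

Check each constraint at x*: mill time 63/63 (tight); inspection 175/175 (tight).
The binding rows give the dual system: 2·y_mill time + 3·y_inspection = 22 and 1·y_mill time + 5·y_inspection = 25.
This yields shadow prices y_mill time = 5, y_inspection = 4.
bushings enters the basis when its profit ≥ yᵀa₃ = 5·4 + 4·4 = 36.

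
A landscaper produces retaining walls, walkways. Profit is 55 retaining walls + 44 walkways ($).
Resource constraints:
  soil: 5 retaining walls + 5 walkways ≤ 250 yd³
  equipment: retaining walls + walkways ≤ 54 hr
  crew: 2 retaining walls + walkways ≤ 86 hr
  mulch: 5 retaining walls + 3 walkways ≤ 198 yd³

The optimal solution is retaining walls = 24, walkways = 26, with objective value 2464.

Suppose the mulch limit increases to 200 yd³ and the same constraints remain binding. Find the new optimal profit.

Binding: soil and mulch. Non-binding: equipment (4 unused), crew (12 unused).
Slack constraints have shadow price 0 (complementary slackness).
Dual feasibility on the basic columns requires 5·y_soil + 5·y_mulch = 55, 5·y_soil + 3·y_mulch = 44.
This yields shadow prices y_soil = 5.5, y_mulch = 5.5.
Δz = y_mulch·Δb = 5.5 × (2) = 11, so new z* = 2464 + 11 = 2475.

2475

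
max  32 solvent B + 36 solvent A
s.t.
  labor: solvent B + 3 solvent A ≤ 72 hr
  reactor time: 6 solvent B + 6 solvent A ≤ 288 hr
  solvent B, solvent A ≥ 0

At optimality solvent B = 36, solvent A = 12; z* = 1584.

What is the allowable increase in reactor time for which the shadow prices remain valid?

144

Binding constraints: labor, reactor time. The basis is B = [[1,3],[6,6]] with det -12.
Per unit increase in reactor time, x* moves by d = (0.25, -0.0833).
The basis stays optimal until solvent A reaches 0; allowable increase = 144 hr.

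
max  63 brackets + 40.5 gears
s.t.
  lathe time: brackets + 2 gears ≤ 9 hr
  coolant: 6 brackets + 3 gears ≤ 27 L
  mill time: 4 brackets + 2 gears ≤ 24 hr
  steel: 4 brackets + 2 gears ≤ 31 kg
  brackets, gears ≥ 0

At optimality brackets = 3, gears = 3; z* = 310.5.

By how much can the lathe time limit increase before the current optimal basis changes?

Binding constraints: lathe time, coolant. The basis is B = [[1,2],[6,3]] with det -9.
Per unit increase in lathe time, x* moves by d = (-0.3333, 0.6667).
The basis stays optimal until brackets reaches 0; allowable increase = 9 hr.

9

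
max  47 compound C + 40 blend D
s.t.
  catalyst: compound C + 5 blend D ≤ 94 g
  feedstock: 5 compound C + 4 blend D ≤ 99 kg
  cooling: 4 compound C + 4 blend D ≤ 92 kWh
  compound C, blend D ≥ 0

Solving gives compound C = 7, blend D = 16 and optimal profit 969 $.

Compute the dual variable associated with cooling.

3

At the optimum: catalyst uses 87 of 94 (slack = 7); feedstock uses 99 of 99 (binding); cooling uses 92 of 92 (binding).
Slack constraints have shadow price 0 (complementary slackness).
From A_Bᵀ y = c: 5·y_feedstock + 4·y_cooling = 47; 4·y_feedstock + 4·y_cooling = 40.
Solving: y_feedstock = 7, y_cooling = 3.
Shadow price of cooling = 3.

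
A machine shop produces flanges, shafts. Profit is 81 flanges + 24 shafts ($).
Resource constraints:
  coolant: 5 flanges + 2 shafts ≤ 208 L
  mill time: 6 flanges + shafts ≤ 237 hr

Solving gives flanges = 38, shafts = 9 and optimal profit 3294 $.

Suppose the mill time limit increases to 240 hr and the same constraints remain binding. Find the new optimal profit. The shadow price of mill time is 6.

3312

Δb = 3, so new z* = 3294 + (6)·(3) = 3294 + 18 = 3312.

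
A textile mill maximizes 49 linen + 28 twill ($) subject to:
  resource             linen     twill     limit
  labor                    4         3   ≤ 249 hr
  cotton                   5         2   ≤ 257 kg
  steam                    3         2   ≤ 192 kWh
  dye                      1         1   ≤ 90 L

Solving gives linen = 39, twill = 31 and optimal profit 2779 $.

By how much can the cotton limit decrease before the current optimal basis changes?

91

Binding constraints: labor, cotton. The basis is B = [[4,3],[5,2]] with det -7.
Per unit decrease in cotton, x* moves by d = (-0.4286, 0.5714).
The basis stays optimal until linen reaches 0; allowable decrease = 91 kg.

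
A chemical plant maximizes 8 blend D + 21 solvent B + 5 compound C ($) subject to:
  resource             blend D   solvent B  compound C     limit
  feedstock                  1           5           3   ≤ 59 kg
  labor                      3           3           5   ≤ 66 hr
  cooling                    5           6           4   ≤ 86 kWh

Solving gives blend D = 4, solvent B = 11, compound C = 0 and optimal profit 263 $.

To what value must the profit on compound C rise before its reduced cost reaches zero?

13

Binding: feedstock and cooling. Non-binding: labor (21 unused).
Since labor is not tight, its dual is 0.
Dual feasibility on the basic columns requires 1·y_feedstock + 5·y_cooling = 8, 5·y_feedstock + 6·y_cooling = 21.
This yields shadow prices y_feedstock = 3, y_cooling = 1.
compound C enters the basis when its profit ≥ yᵀa₃ = 3·3 + 1·4 = 13.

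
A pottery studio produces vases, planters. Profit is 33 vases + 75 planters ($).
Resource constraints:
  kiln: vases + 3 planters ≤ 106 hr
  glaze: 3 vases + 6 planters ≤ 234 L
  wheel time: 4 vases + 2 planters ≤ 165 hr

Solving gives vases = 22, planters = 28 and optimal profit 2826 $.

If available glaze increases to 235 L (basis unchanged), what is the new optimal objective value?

Check each constraint at x*: kiln 106/106 (tight); glaze 234/234 (tight); wheel time 144/165 (slack 21).
Since wheel time is not tight, its dual is 0.
Dual feasibility on the basic columns requires 1·y_kiln + 3·y_glaze = 33, 3·y_kiln + 6·y_glaze = 75.
This yields shadow prices y_kiln = 9, y_glaze = 8.
Δz = y_glaze·Δb = 8 × (1) = 8, so new z* = 2826 + 8 = 2834.

2834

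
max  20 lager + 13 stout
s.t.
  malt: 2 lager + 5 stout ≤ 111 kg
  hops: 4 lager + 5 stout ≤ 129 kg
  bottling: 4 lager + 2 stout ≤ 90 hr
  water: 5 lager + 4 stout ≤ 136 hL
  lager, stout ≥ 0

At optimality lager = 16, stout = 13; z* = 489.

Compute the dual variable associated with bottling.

Check each constraint at x*: malt 97/111 (slack 14); hops 129/129 (tight); bottling 90/90 (tight); water 132/136 (slack 4).
By complementary slackness, y = 0 for the non-binding constraints.
From A_Bᵀ y = c: 4·y_hops + 4·y_bottling = 20; 5·y_hops + 2·y_bottling = 13.
Solving: y_hops = 1, y_bottling = 4.
Shadow price of bottling = 4.

4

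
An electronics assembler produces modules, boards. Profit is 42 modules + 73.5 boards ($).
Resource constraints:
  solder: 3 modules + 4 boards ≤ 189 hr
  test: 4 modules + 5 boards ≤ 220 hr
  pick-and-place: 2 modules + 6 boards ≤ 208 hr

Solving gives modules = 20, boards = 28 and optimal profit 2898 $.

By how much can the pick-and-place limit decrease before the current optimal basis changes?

Binding constraints: test, pick-and-place. The basis is B = [[4,5],[2,6]] with det 14.
Per unit decrease in pick-and-place, x* moves by d = (0.3571, -0.2857).
The basis stays optimal until boards reaches 0; allowable decrease = 98 hr.

98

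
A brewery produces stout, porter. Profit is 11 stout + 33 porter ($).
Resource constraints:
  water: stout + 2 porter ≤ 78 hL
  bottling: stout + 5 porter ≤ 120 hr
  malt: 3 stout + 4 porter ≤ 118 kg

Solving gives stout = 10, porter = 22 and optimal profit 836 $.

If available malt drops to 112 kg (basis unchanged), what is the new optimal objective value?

Binding: bottling and malt. Non-binding: water (24 unused).
Slack constraints have shadow price 0 (complementary slackness).
From A_Bᵀ y = c: 1·y_bottling + 3·y_malt = 11; 5·y_bottling + 4·y_malt = 33.
Solving: y_bottling = 5, y_malt = 2.
Δz = y_malt·Δb = 2 × (-6) = -12, so new z* = 836 − 12 = 824.

824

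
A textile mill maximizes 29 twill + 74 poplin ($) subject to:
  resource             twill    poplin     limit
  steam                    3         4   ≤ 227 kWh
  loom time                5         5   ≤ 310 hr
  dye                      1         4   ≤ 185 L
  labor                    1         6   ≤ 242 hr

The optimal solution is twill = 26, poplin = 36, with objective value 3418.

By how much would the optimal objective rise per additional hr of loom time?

4

Binding: loom time and labor. Non-binding: steam (5 unused), dye (15 unused).
Slack constraints have shadow price 0 (complementary slackness).
Dual feasibility on the basic columns requires 5·y_loom time + 1·y_labor = 29, 5·y_loom time + 6·y_labor = 74.
This yields shadow prices y_loom time = 4, y_labor = 9.
Shadow price of loom time = 4.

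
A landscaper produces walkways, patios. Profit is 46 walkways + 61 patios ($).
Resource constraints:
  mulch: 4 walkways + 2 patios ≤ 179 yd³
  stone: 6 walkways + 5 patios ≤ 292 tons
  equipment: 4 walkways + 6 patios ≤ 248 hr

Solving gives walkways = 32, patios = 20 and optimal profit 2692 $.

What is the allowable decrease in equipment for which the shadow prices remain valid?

Binding constraints: stone, equipment. The basis is B = [[6,5],[4,6]] with det 16.
Per unit decrease in equipment, x* moves by d = (0.3125, -0.375).
The basis stays optimal until mulch becomes binding; allowable decrease = 22 hr.

22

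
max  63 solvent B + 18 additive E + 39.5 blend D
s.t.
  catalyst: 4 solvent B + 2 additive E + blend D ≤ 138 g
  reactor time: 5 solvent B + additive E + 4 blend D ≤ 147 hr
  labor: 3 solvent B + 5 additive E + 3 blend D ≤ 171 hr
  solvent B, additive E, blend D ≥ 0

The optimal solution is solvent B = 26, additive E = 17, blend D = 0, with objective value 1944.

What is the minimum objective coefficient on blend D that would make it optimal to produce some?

40.5

Binding: catalyst and reactor time. Non-binding: labor (8 unused).
By complementary slackness, y = 0 for the non-binding constraint.
The binding rows give the dual system: 4·y_catalyst + 5·y_reactor time = 63 and 2·y_catalyst + 1·y_reactor time = 18.
→ y_catalyst = 4.5 and y_reactor time = 9.
blend D enters the basis when its profit ≥ yᵀa₃ = 4.5·1 + 9·4 = 40.5.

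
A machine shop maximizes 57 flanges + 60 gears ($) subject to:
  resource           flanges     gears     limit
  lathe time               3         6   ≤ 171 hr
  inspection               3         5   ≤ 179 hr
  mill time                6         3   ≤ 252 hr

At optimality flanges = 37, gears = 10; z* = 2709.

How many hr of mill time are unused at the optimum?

0

mill time used = 6·37 + 3·10 = 252; slack = 252 − 252 = 0.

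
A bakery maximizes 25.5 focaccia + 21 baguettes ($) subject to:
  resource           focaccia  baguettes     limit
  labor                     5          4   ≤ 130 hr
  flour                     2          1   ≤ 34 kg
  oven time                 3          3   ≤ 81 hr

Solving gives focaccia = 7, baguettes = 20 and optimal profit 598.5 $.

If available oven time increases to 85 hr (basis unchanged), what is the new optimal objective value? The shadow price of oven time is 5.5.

Δb = 4, so new z* = 598.5 + (5.5)·(4) = 598.5 + 22 = 620.5.

620.5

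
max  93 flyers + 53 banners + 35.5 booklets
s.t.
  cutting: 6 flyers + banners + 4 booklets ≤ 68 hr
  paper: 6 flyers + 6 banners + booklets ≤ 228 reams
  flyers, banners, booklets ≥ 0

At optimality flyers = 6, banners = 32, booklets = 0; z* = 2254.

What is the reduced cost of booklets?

At the optimum: cutting uses 68 of 68 (binding); paper uses 228 of 228 (binding).
Dual feasibility on the basic columns requires 6·y_cutting + 6·y_paper = 93, 1·y_cutting + 6·y_paper = 53.
→ y_cutting = 8 and y_paper = 7.5.
Reduced cost of booklets: c₃ − yᵀa₃ = 35.5 − (8·4 + 7.5·1) = 35.5 − 39.5 = -4.

-4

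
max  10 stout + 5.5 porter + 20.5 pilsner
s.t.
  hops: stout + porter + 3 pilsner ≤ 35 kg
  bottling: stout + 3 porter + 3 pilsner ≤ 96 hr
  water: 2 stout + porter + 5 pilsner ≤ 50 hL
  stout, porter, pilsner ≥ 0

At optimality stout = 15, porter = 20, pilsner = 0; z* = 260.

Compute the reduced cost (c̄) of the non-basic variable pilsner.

-5

Check each constraint at x*: hops 35/35 (tight); bottling 75/96 (slack 21); water 50/50 (tight).
Slack constraints have shadow price 0 (complementary slackness).
Dual feasibility on the basic columns requires 1·y_hops + 2·y_water = 10, 1·y_hops + 1·y_water = 5.5.
Solving: y_hops = 1, y_water = 4.5.
Reduced cost of pilsner: c₃ − yᵀa₃ = 20.5 − (1·3 + 4.5·5) = 20.5 − 25.5 = -5.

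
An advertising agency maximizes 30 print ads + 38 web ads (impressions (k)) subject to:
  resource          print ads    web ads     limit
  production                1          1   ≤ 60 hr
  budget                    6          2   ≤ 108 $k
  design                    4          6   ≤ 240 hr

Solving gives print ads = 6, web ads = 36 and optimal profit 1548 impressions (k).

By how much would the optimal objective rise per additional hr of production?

Check each constraint at x*: production 42/60 (slack 18); budget 108/108 (tight); design 240/240 (tight).
Slack constraints have shadow price 0 (complementary slackness).
The binding rows give the dual system: 6·y_budget + 4·y_design = 30 and 2·y_budget + 6·y_design = 38.
Solving: y_budget = 1, y_design = 6.
Shadow price of production = 0.

0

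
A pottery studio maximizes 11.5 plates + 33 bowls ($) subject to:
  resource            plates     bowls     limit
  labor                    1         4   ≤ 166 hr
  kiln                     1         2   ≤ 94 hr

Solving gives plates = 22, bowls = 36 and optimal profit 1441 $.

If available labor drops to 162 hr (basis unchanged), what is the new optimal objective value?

1421

Check each constraint at x*: labor 166/166 (tight); kiln 94/94 (tight).
From A_Bᵀ y = c: 1·y_labor + 1·y_kiln = 11.5; 4·y_labor + 2·y_kiln = 33.
This yields shadow prices y_labor = 5, y_kiln = 6.5.
Δz = y_labor·Δb = 5 × (-4) = -20, so new z* = 1441 − 20 = 1421.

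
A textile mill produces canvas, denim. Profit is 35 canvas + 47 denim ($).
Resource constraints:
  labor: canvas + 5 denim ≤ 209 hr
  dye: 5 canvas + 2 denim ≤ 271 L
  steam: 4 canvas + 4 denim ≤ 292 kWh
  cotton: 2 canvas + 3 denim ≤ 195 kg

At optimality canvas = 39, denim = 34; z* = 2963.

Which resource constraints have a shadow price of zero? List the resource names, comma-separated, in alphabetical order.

labor: 209/209 (binding)
dye: 263/271 (slack 8)
steam: 292/292 (binding)
cotton: 180/195 (slack 15)
By complementary slackness, a constraint with positive slack has shadow price 0 → cotton, dye.

cotton, dye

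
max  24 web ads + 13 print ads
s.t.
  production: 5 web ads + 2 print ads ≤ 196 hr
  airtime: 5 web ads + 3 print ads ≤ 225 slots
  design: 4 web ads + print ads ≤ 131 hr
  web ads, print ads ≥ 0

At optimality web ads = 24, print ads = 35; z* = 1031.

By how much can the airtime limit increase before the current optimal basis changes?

Binding constraints: airtime, design. The basis is B = [[5,3],[4,1]] with det -7.
Per unit increase in airtime, x* moves by d = (-0.1429, 0.5714).
The basis stays optimal until production becomes binding; allowable increase = 14 slots.

14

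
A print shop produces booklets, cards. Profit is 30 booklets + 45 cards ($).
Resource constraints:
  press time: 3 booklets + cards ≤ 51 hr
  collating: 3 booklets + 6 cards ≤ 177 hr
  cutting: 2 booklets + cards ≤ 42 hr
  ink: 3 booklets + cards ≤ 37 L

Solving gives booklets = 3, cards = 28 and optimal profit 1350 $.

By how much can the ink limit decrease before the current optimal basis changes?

Binding constraints: collating, ink. The basis is B = [[3,6],[3,1]] with det -15.
Per unit decrease in ink, x* moves by d = (-0.4, 0.2).
The basis stays optimal until booklets reaches 0; allowable decrease = 7.5 L.

7.5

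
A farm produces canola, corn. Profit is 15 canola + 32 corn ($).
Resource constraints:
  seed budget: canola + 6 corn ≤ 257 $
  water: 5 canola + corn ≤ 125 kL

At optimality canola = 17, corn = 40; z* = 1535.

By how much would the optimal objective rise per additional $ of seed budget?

At the optimum: seed budget uses 257 of 257 (binding); water uses 125 of 125 (binding).
From A_Bᵀ y = c: 1·y_seed budget + 5·y_water = 15; 6·y_seed budget + 1·y_water = 32.
Solving: y_seed budget = 5, y_water = 2.
Shadow price of seed budget = 5.

5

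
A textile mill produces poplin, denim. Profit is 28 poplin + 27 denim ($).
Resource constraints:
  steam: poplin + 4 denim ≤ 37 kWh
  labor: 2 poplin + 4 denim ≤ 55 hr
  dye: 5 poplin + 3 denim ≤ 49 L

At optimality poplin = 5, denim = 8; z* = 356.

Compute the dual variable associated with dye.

5

Binding: steam and dye. Non-binding: labor (13 unused).
By complementary slackness, y = 0 for the non-binding constraint.
The binding rows give the dual system: 1·y_steam + 5·y_dye = 28 and 4·y_steam + 3·y_dye = 27.
Solving: y_steam = 3, y_dye = 5.
Shadow price of dye = 5.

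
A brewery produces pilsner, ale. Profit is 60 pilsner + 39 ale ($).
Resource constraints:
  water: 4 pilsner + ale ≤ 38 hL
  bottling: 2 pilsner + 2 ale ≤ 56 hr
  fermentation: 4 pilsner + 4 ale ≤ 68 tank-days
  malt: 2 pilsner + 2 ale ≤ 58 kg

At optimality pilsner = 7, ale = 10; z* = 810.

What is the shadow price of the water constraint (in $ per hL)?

7

At the optimum: water uses 38 of 38 (binding); bottling uses 34 of 56 (slack = 22); fermentation uses 68 of 68 (binding); malt uses 34 of 58 (slack = 24).
Since bottling, malt are not tight, their duals are 0.
The binding rows give the dual system: 4·y_water + 4·y_fermentation = 60 and 1·y_water + 4·y_fermentation = 39.
Solving: y_water = 7, y_fermentation = 8.
Shadow price of water = 7.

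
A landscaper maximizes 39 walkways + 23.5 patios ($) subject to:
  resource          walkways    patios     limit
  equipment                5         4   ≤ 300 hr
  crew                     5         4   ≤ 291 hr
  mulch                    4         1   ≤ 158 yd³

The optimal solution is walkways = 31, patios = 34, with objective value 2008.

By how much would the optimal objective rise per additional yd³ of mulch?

3.5

At the optimum: equipment uses 291 of 300 (slack = 9); crew uses 291 of 291 (binding); mulch uses 158 of 158 (binding).
Since equipment is not tight, its dual is 0.
From A_Bᵀ y = c: 5·y_crew + 4·y_mulch = 39; 4·y_crew + 1·y_mulch = 23.5.
Solving: y_crew = 5, y_mulch = 3.5.
Shadow price of mulch = 3.5.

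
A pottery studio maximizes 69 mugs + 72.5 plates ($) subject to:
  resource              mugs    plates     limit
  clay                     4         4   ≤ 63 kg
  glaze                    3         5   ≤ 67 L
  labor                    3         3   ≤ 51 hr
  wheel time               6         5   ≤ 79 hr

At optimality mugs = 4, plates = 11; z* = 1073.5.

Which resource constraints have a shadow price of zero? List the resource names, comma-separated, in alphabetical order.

clay, labor

clay: 60/63 (slack 3)
glaze: 67/67 (binding)
labor: 45/51 (slack 6)
wheel time: 79/79 (binding)
By complementary slackness, a constraint with positive slack has shadow price 0 → clay, labor.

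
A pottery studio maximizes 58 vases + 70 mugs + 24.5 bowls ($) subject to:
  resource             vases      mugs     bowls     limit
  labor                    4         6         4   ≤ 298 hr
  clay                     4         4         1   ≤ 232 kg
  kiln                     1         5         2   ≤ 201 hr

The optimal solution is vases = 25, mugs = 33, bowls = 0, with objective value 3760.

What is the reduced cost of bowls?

-8

Binding: labor and clay. Non-binding: kiln (11 unused).
Since kiln is not tight, its dual is 0.
Dual feasibility on the basic columns requires 4·y_labor + 4·y_clay = 58, 6·y_labor + 4·y_clay = 70.
This yields shadow prices y_labor = 6, y_clay = 8.5.
Reduced cost of bowls: c₃ − yᵀa₃ = 24.5 − (6·4 + 8.5·1) = 24.5 − 32.5 = -8.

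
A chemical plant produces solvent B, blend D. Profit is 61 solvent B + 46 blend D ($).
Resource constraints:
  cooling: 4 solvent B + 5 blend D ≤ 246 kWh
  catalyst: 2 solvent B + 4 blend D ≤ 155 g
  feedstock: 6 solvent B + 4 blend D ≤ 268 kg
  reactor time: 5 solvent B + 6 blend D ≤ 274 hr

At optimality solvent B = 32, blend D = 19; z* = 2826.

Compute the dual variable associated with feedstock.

8.5

At the optimum: cooling uses 223 of 246 (slack = 23); catalyst uses 140 of 155 (slack = 15); feedstock uses 268 of 268 (binding); reactor time uses 274 of 274 (binding).
Slack constraints have shadow price 0 (complementary slackness).
The binding rows give the dual system: 6·y_feedstock + 5·y_reactor time = 61 and 4·y_feedstock + 6·y_reactor time = 46.
Solving: y_feedstock = 8.5, y_reactor time = 2.
Shadow price of feedstock = 8.5.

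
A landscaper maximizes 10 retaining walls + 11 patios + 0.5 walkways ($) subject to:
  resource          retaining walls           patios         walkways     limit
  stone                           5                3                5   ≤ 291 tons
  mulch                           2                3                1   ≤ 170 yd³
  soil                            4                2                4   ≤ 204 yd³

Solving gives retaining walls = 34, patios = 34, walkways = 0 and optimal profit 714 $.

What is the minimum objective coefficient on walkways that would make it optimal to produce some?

Binding: mulch and soil. Non-binding: stone (19 unused).
By complementary slackness, y = 0 for the non-binding constraint.
The binding rows give the dual system: 2·y_mulch + 4·y_soil = 10 and 3·y_mulch + 2·y_soil = 11.
This yields shadow prices y_mulch = 3, y_soil = 1.
walkways enters the basis when its profit ≥ yᵀa₃ = 3·1 + 1·4 = 7.

7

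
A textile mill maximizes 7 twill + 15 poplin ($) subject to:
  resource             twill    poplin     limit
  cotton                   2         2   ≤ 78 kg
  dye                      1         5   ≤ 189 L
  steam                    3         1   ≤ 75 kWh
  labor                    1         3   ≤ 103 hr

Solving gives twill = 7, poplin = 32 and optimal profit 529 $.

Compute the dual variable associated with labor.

4

Check each constraint at x*: cotton 78/78 (tight); dye 167/189 (slack 22); steam 53/75 (slack 22); labor 103/103 (tight).
Since dye, steam are not tight, their duals are 0.
Dual feasibility on the basic columns requires 2·y_cotton + 1·y_labor = 7, 2·y_cotton + 3·y_labor = 15.
→ y_cotton = 1.5 and y_labor = 4.
Shadow price of labor = 4.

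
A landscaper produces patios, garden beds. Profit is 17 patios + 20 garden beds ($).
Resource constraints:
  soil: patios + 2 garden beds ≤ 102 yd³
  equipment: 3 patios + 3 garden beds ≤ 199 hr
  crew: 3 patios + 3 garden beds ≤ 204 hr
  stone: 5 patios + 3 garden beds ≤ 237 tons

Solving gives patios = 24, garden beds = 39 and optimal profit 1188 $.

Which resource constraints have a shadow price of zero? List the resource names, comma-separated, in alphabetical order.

soil: 102/102 (binding)
equipment: 189/199 (slack 10)
crew: 189/204 (slack 15)
stone: 237/237 (binding)
By complementary slackness, a constraint with positive slack has shadow price 0 → crew, equipment.

crew, equipment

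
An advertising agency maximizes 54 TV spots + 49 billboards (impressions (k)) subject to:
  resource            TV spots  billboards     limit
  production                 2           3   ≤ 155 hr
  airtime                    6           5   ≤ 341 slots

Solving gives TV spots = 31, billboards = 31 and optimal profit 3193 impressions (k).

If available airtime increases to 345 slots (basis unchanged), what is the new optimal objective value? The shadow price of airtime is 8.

3225

Δb = 4, so new z* = 3193 + (8)·(4) = 3193 + 32 = 3225.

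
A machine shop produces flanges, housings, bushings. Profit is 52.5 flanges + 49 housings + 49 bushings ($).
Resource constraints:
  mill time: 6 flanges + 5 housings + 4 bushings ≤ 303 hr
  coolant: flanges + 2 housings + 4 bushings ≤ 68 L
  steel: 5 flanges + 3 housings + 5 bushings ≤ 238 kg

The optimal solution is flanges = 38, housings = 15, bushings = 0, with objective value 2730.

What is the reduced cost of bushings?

Binding: mill time and coolant. Non-binding: steel (3 unused).
Slack constraints have shadow price 0 (complementary slackness).
Dual feasibility on the basic columns requires 6·y_mill time + 1·y_coolant = 52.5, 5·y_mill time + 2·y_coolant = 49.
→ y_mill time = 8 and y_coolant = 4.5.
Reduced cost of bushings: c₃ − yᵀa₃ = 49 − (8·4 + 4.5·4) = 49 − 50 = -1.

-1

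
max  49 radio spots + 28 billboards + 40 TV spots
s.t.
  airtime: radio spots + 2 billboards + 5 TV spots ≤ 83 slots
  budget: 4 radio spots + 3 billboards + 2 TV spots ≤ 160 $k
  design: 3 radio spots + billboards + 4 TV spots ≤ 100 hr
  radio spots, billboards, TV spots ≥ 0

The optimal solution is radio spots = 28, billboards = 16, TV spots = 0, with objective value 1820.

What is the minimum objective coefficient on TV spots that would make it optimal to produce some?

At the optimum: airtime uses 60 of 83 (slack = 23); budget uses 160 of 160 (binding); design uses 100 of 100 (binding).
By complementary slackness, y = 0 for the non-binding constraint.
From A_Bᵀ y = c: 4·y_budget + 3·y_design = 49; 3·y_budget + 1·y_design = 28.
This yields shadow prices y_budget = 7, y_design = 7.
TV spots enters the basis when its profit ≥ yᵀa₃ = 7·2 + 7·4 = 42.

42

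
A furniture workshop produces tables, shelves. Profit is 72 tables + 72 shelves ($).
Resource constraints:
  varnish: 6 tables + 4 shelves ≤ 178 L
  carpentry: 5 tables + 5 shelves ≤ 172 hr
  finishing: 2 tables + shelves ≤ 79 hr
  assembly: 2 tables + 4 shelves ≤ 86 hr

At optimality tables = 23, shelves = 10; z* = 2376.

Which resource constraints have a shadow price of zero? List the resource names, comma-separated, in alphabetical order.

varnish: 178/178 (binding)
carpentry: 165/172 (slack 7)
finishing: 56/79 (slack 23)
assembly: 86/86 (binding)
By complementary slackness, a constraint with positive slack has shadow price 0 → carpentry, finishing.

carpentry, finishing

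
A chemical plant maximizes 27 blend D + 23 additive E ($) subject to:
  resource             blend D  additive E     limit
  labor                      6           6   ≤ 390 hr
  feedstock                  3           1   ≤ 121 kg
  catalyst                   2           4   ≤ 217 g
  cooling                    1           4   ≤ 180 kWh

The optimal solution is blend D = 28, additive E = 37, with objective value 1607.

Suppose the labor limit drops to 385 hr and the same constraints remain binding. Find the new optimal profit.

1589.5

Check each constraint at x*: labor 390/390 (tight); feedstock 121/121 (tight); catalyst 204/217 (slack 13); cooling 176/180 (slack 4).
Since catalyst, cooling are not tight, their duals are 0.
Dual feasibility on the basic columns requires 6·y_labor + 3·y_feedstock = 27, 6·y_labor + 1·y_feedstock = 23.
→ y_labor = 3.5 and y_feedstock = 2.
Δz = y_labor·Δb = 3.5 × (-5) = -17.5, so new z* = 1607 − 17.5 = 1589.5.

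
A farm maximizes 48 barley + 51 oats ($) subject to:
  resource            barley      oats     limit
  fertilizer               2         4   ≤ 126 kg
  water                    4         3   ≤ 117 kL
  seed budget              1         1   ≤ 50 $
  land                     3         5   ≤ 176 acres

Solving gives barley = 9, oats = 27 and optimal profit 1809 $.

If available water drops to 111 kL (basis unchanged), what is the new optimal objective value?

1755

Binding: fertilizer and water. Non-binding: seed budget (14 unused), land (14 unused).
Since seed budget, land are not tight, their duals are 0.
From A_Bᵀ y = c: 2·y_fertilizer + 4·y_water = 48; 4·y_fertilizer + 3·y_water = 51.
This yields shadow prices y_fertilizer = 6, y_water = 9.
Δz = y_water·Δb = 9 × (-6) = -54, so new z* = 1809 − 54 = 1755.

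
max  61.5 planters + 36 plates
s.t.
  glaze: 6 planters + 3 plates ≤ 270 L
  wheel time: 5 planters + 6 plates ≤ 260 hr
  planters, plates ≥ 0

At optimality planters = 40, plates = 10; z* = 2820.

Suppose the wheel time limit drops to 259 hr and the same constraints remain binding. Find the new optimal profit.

2818.5

At the optimum: glaze uses 270 of 270 (binding); wheel time uses 260 of 260 (binding).
The binding rows give the dual system: 6·y_glaze + 5·y_wheel time = 61.5 and 3·y_glaze + 6·y_wheel time = 36.
This yields shadow prices y_glaze = 9, y_wheel time = 1.5.
Δz = y_wheel time·Δb = 1.5 × (-1) = -1.5, so new z* = 2820 − 1.5 = 2818.5.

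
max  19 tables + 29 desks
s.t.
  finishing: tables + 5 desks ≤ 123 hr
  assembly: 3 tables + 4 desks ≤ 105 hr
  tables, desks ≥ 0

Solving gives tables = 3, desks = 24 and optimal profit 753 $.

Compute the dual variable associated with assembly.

At the optimum: finishing uses 123 of 123 (binding); assembly uses 105 of 105 (binding).
Dual feasibility on the basic columns requires 1·y_finishing + 3·y_assembly = 19, 5·y_finishing + 4·y_assembly = 29.
Solving: y_finishing = 1, y_assembly = 6.
Shadow price of assembly = 6.

6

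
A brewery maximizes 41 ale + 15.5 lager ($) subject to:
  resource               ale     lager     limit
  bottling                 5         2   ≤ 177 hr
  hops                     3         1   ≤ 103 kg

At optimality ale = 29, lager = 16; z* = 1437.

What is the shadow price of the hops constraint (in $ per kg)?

Check each constraint at x*: bottling 177/177 (tight); hops 103/103 (tight).
The binding rows give the dual system: 5·y_bottling + 3·y_hops = 41 and 2·y_bottling + 1·y_hops = 15.5.
Solving: y_bottling = 5.5, y_hops = 4.5.
Shadow price of hops = 4.5.

4.5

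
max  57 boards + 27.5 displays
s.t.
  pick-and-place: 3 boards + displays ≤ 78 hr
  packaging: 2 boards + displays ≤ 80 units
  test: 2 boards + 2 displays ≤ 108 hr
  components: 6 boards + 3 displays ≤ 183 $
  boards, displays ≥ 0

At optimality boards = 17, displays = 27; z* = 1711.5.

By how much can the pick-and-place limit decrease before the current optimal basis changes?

10

Binding constraints: pick-and-place, components. The basis is B = [[3,1],[6,3]] with det 3.
Per unit decrease in pick-and-place, x* moves by d = (-1, 2).
The basis stays optimal until test becomes binding; allowable decrease = 10 hr.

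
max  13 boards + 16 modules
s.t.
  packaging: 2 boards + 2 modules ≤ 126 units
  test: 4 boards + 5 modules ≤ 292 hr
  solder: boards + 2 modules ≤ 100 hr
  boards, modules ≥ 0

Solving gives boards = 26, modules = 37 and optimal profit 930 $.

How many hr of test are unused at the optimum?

test used = 4·26 + 5·37 = 289; slack = 292 − 289 = 3.

3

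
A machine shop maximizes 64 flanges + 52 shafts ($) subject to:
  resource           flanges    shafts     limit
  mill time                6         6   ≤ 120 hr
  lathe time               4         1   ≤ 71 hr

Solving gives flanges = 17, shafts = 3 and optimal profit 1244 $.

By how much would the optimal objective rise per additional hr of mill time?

Check each constraint at x*: mill time 120/120 (tight); lathe time 71/71 (tight).
From A_Bᵀ y = c: 6·y_mill time + 4·y_lathe time = 64; 6·y_mill time + 1·y_lathe time = 52.
Solving: y_mill time = 8, y_lathe time = 4.
Shadow price of mill time = 8.

8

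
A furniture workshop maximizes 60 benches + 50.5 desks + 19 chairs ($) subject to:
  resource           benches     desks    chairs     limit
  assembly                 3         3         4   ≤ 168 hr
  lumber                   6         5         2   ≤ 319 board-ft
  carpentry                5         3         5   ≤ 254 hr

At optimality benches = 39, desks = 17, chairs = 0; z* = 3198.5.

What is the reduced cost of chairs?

-4

At the optimum: assembly uses 168 of 168 (binding); lumber uses 319 of 319 (binding); carpentry uses 246 of 254 (slack = 8).
Since carpentry is not tight, its dual is 0.
The binding rows give the dual system: 3·y_assembly + 6·y_lumber = 60 and 3·y_assembly + 5·y_lumber = 50.5.
Solving: y_assembly = 1, y_lumber = 9.5.
Reduced cost of chairs: c₃ − yᵀa₃ = 19 − (1·4 + 9.5·2) = 19 − 23 = -4.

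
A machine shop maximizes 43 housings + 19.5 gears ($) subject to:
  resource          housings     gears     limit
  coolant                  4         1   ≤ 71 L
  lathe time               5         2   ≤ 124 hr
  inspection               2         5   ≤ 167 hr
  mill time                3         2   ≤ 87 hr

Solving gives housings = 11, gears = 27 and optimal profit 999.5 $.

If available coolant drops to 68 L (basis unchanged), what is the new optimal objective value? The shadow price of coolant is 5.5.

983

Δb = -3, so new z* = 999.5 + (5.5)·(-3) = 999.5 − 16.5 = 983.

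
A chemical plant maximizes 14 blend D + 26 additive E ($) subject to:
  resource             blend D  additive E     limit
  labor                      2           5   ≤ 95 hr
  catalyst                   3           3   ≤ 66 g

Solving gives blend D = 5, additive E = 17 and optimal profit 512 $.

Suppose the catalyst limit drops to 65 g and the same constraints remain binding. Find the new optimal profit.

510

Check each constraint at x*: labor 95/95 (tight); catalyst 66/66 (tight).
Dual feasibility on the basic columns requires 2·y_labor + 3·y_catalyst = 14, 5·y_labor + 3·y_catalyst = 26.
This yields shadow prices y_labor = 4, y_catalyst = 2.
Δz = y_catalyst·Δb = 2 × (-1) = -2, so new z* = 512 − 2 = 510.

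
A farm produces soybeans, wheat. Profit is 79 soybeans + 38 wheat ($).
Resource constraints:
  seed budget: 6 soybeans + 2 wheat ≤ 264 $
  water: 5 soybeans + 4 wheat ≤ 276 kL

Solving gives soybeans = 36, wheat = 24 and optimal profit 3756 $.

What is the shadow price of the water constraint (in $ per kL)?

Check each constraint at x*: seed budget 264/264 (tight); water 276/276 (tight).
Dual feasibility on the basic columns requires 6·y_seed budget + 5·y_water = 79, 2·y_seed budget + 4·y_water = 38.
This yields shadow prices y_seed budget = 9, y_water = 5.
Shadow price of water = 5.

5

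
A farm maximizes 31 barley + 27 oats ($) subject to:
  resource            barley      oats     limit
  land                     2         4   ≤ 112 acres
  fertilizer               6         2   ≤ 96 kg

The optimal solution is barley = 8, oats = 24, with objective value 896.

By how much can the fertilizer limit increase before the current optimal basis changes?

240

Binding constraints: land, fertilizer. The basis is B = [[2,4],[6,2]] with det -20.
Per unit increase in fertilizer, x* moves by d = (0.2, -0.1).
The basis stays optimal until oats reaches 0; allowable increase = 240 kg.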